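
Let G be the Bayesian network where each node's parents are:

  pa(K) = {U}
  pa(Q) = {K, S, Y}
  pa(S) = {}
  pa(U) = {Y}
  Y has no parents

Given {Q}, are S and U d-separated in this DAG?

2 paths connect S and U; each must be blocked for d-separation to hold:
  1. S → Q ← K ← U — Q:collider[open]; K:chain[open] ⇒ active
  2. S → Q ← Y → U — Q:collider[open]; Y:fork[open] ⇒ active
Because an active path exists, S and U are not d-separated.

No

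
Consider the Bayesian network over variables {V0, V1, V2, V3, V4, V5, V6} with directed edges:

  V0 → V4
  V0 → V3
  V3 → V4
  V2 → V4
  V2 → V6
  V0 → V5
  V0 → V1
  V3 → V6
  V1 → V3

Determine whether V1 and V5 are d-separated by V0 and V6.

4 paths connect V1 and V5; each must be blocked for d-separation to hold:
Path 1: V1 ← V0 → V5
  V0 is a fork here and V0 is conditioned on, so the path is blocked at V0.
Path 2: V1 → V3 → V6 ← V2 → V4 ← V0 → V5
  V4 is a collider here and neither V4 nor any of its descendants is conditioned on, so the collider stays closed — the path is blocked at V4.
Path 3: V1 → V3 → V4 ← V0 → V5
  V4 is a collider here and neither V4 nor any of its descendants is conditioned on, so the collider stays closed — the path is blocked at V4.
Path 4: V1 → V3 ← V0 → V5
  V0 is a fork here and V0 is conditioned on, so the path is blocked at V0.
Since every path is blocked, d-separation holds.

Yes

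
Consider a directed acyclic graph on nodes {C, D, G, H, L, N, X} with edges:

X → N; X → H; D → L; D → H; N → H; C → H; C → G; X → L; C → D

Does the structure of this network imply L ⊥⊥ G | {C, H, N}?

Enumerating the 6 paths from L to G and testing each for blocking by {C, H, N}:
Path 1: L ← D → H ← C → G
  C is a fork here and C is conditioned on, so the path is blocked at C.
Path 2: L ← D ← C → G
  C is a fork here and C is conditioned on, so the path is blocked at C.
Path 3: L ← X → H ← D ← C → G
  C is a fork here and C is conditioned on, so the path is blocked at C.
Path 4: L ← X → H ← C → G
  C is a fork here and C is conditioned on, so the path is blocked at C.
Path 5: L ← X → N → H ← D ← C → G
  N is a chain here and N is conditioned on, so the path is blocked at N.
Path 6: L ← X → N → H ← C → G
  N is a chain here and N is conditioned on, so the path is blocked at N.
Since every path is blocked, d-separation holds.

Yes — L and G are d-separated given {C, H, N}.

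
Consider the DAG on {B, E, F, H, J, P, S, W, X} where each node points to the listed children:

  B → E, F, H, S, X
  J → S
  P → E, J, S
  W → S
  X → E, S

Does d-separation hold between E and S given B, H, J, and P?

No

6 paths connect E and S; each must be blocked for d-separation to hold:
Path 1: E ← X → S
  X is a fork and X is not conditioned on — no node blocks this path, so it is active.
Path 2: E ← X ← B → S
  B is a fork here and B is conditioned on, so the path is blocked at B.
Path 3: E ← P → S
  P is a fork here and P is conditioned on, so the path is blocked at P.
Path 4: E ← P → J → S
  P is a fork here and P is conditioned on, so the path is blocked at P.
Path 5: E ← B → S
  B is a fork here and B is conditioned on, so the path is blocked at B.
Path 6: E ← B → X → S
  B is a fork here and B is conditioned on, so the path is blocked at B.
Since the path E ← X → S is active, E and S are not d-separated given {B, H, J, P}.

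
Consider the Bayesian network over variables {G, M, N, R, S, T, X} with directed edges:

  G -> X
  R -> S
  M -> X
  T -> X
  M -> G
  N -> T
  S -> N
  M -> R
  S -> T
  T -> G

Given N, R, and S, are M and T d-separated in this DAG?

Yes

6 paths connect M and T; each must be blocked for d-separation to hold:
Path 1: M → G ← T
  G is a collider here and neither G nor any of its descendants is conditioned on, so the collider stays closed — the path is blocked at G.
Path 2: M → G → X ← T
  X is a collider here and neither X nor any of its descendants is conditioned on, so the collider stays closed — the path is blocked at X.
Path 3: M → R → S → N → T
  R is a chain here and R is conditioned on, so the path is blocked at R.
Path 4: M → R → S → T
  R is a chain here and R is conditioned on, so the path is blocked at R.
Path 5: M → X ← T
  X is a collider here and neither X nor any of its descendants is conditioned on, so the collider stays closed — the path is blocked at X.
Path 6: M → X ← G ← T
  X is a collider here and neither X nor any of its descendants is conditioned on, so the collider stays closed — the path is blocked at X.
All paths are blocked; M ⊥ T | {N, R, S} holds.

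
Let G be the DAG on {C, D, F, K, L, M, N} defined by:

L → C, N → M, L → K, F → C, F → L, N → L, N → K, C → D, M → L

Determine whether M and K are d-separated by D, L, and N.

There are 4 undirected paths between M and K; checking each against the conditioning set {D, L, N}:
Path 1: M ← N → K
  N is a fork here and N is conditioned on, so the path is blocked at N.
Path 2: M ← N → L → K
  N is a fork here and N is conditioned on, so the path is blocked at N.
Path 3: M → L ← N → K
  N is a fork here and N is conditioned on, so the path is blocked at N.
Path 4: M → L → K
  L is a chain here and L is conditioned on, so the path is blocked at L.
All paths are blocked; M ⊥ K | {D, L, N} holds.

Yes — M and K are d-separated given {D, L, N}.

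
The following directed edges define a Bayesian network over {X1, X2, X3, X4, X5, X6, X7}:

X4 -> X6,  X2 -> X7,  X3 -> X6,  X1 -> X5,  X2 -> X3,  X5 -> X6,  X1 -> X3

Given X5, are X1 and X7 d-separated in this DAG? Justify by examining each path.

2 paths connect X1 and X7; each must be blocked for d-separation to hold:
Path 1: X1 → X5 → X6 ← X3 ← X2 → X7
  X5 is a chain here and X5 is conditioned on, so the path is blocked at X5.
Path 2: X1 → X3 ← X2 → X7
  X3 is a collider here and neither X3 nor any of its descendants is conditioned on, so the collider stays closed — the path is blocked at X3.
Since every path is blocked, d-separation holds.

Yes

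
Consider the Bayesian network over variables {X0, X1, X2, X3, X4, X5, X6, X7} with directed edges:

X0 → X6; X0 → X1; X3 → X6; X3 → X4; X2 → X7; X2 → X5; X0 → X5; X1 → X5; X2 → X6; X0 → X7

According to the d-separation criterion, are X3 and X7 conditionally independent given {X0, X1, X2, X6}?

Yes

6 paths connect X3 and X7; each must be blocked for d-separation to hold:
  1. X3 → X6 ← X2 → X5 ← X0 → X7 — X6:collider[open]; X2:fork[blocks]; X5:collider[blocks]; X0:fork[blocks] ⇒ blocked
  2. X3 → X6 ← X2 → X5 ← X1 ← X0 → X7 — X6:collider[open]; X2:fork[blocks]; X5:collider[blocks]; X1:chain[blocks]; X0:fork[blocks] ⇒ blocked
  3. X3 → X6 ← X2 → X7 — X6:collider[open]; X2:fork[blocks] ⇒ blocked
  4. X3 → X6 ← X0 → X5 ← X2 → X7 — X6:collider[open]; X0:fork[blocks]; X5:collider[blocks]; X2:fork[blocks] ⇒ blocked
  5. X3 → X6 ← X0 → X7 — X6:collider[open]; X0:fork[blocks] ⇒ blocked
  6. X3 → X6 ← X0 → X1 → X5 ← X2 → X7 — X6:collider[open]; X0:fork[blocks]; X1:chain[blocks]; X5:collider[blocks]; X2:fork[blocks] ⇒ blocked
All paths are blocked; X3 ⊥ X7 | {X0, X1, X2, X6} holds.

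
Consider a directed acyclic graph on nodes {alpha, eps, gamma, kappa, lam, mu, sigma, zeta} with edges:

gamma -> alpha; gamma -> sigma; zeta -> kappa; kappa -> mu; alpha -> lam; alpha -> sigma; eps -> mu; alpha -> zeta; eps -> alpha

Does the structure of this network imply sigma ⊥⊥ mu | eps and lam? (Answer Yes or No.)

No

4 paths connect sigma and mu; each must be blocked for d-separation to hold:
Path 1: sigma ← gamma → alpha → zeta → kappa → mu
  gamma is a fork and gamma is not conditioned on; alpha is a chain and alpha is not conditioned on; zeta is a chain and zeta is not conditioned on; kappa is a chain and kappa is not conditioned on — no node blocks this path, so it is active.
Path 2: sigma ← gamma → alpha ← eps → mu
  eps is a fork here and eps is conditioned on, so the path is blocked at eps.
Path 3: sigma ← alpha → zeta → kappa → mu
  alpha is a fork and alpha is not conditioned on; zeta is a chain and zeta is not conditioned on; kappa is a chain and kappa is not conditioned on — no node blocks this path, so it is active.
Path 4: sigma ← alpha ← eps → mu
  eps is a fork here and eps is conditioned on, so the path is blocked at eps.
Because an active path exists, sigma and mu are not d-separated.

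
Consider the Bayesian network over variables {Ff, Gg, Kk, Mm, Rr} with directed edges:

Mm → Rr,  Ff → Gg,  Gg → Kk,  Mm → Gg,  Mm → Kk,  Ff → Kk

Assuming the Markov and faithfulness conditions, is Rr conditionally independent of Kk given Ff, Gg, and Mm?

Enumerating the 3 paths from Rr to Kk and testing each for blocking by {Ff, Gg, Mm}:
Path 1: Rr ← Mm → Kk
  Mm is a fork here and Mm is conditioned on, so the path is blocked at Mm.
Path 2: Rr ← Mm → Gg → Kk
  Mm is a fork here and Mm is conditioned on, so the path is blocked at Mm.
Path 3: Rr ← Mm → Gg ← Ff → Kk
  Mm is a fork here and Mm is conditioned on, so the path is blocked at Mm.
Since every path is blocked, d-separation holds.

Yes — Rr and Kk are d-separated given {Ff, Gg, Mm}.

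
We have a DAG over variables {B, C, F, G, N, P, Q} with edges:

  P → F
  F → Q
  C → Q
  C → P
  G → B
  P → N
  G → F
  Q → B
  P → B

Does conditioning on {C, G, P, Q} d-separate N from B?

Yes

Enumerating the 5 paths from N to B and testing each for blocking by {C, G, P, Q}:
  1. N ← P ← C → Q ← F ← G → B — P:chain[blocks]; C:fork[blocks]; Q:collider[open]; F:chain[open]; G:fork[blocks] ⇒ blocked
  2. N ← P ← C → Q → B — P:chain[blocks]; C:fork[blocks]; Q:chain[blocks] ⇒ blocked
  3. N ← P → F → Q → B — P:fork[blocks]; F:chain[open]; Q:chain[blocks] ⇒ blocked
  4. N ← P → F ← G → B — P:fork[blocks]; F:collider[open]; G:fork[blocks] ⇒ blocked
  5. N ← P → B — P:fork[blocks] ⇒ blocked
Since every path is blocked, d-separation holds.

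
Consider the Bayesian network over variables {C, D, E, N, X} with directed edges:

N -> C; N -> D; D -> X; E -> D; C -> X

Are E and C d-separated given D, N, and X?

2 paths connect E and C; each must be blocked for d-separation to hold:
Path 1: E → D ← N → C
  N is a fork here and N is conditioned on, so the path is blocked at N.
Path 2: E → D → X ← C
  D is a chain here and D is conditioned on, so the path is blocked at D.
Every path is blocked, so E and C are d-separated given {D, N, X}.

Yes — E and C are d-separated given {D, N, X}.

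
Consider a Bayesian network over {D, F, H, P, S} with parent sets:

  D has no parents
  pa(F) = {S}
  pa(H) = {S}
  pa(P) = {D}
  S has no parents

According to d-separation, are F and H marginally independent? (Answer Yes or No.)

The only undirected path from F to H is:
Path 1: F ← S → H
  S is a fork and S is not conditioned on — no node blocks this path, so it is active.
Since the path F ← S → H is active, F and H are not d-separated given ∅.

No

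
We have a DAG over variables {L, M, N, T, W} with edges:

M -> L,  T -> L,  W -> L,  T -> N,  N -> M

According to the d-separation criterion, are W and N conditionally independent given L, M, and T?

We examine all 2 paths between W and N:
  1. W → L ← T → N — L:collider[open]; T:fork[blocks] ⇒ blocked
  2. W → L ← M ← N — L:collider[open]; M:chain[blocks] ⇒ blocked
Every path is blocked, so W and N are d-separated given {L, M, T}.

Yes — W and N are d-separated given {L, M, T}.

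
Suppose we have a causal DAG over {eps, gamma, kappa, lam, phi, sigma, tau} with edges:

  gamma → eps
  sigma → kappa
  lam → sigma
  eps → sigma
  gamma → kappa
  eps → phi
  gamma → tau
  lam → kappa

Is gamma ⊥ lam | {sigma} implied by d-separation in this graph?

No — gamma and lam are not d-separated given {sigma}.

There are 4 undirected paths between gamma and lam; checking each against the conditioning set {sigma}:
  1. gamma → kappa ← lam — kappa:collider[blocks] ⇒ blocked
  2. gamma → kappa ← sigma ← lam — kappa:collider[blocks]; sigma:chain[blocks] ⇒ blocked
  3. gamma → eps → sigma ← lam — eps:chain[open]; sigma:collider[open] ⇒ active
  4. gamma → eps → sigma → kappa ← lam — eps:chain[open]; sigma:chain[blocks]; kappa:collider[blocks] ⇒ blocked
At least one path is unblocked, so d-separation fails.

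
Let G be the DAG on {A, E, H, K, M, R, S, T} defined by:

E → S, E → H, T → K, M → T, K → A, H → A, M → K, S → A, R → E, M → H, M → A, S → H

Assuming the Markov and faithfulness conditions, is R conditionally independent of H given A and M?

We examine all 6 paths between R and H:
Path 1: R → E → S → A ← K ← T ← M → H
  M is a fork here and M is conditioned on, so the path is blocked at M.
Path 2: R → E → S → A ← K ← M → H
  M is a fork here and M is conditioned on, so the path is blocked at M.
Path 3: R → E → S → A ← H
  E is a chain and E is not conditioned on; S is a chain and S is not conditioned on; A is a collider and A is conditioned on, which opens it — no node blocks this path, so it is active.
Path 4: R → E → S → A ← M → H
  M is a fork here and M is conditioned on, so the path is blocked at M.
Path 5: R → E → S → H
  E is a chain and E is not conditioned on; S is a chain and S is not conditioned on — no node blocks this path, so it is active.
Path 6: R → E → H
  E is a chain and E is not conditioned on — no node blocks this path, so it is active.
Because an active path exists, R and H are not d-separated.

No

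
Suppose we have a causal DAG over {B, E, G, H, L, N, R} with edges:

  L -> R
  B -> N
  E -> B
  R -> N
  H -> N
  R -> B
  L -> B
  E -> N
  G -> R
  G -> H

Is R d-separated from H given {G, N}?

No

We examine all 6 paths between R and H:
Path 1: R ← L → B ← E → N ← H
  L is a fork and L is not conditioned on; B is a collider and its descendant N is conditioned on, which opens it; E is a fork and E is not conditioned on; N is a collider and N is conditioned on, which opens it — no node blocks this path, so it is active.
Path 2: R ← L → B → N ← H
  L is a fork and L is not conditioned on; B is a chain and B is not conditioned on; N is a collider and N is conditioned on, which opens it — no node blocks this path, so it is active.
Path 3: R → B ← E → N ← H
  B is a collider and its descendant N is conditioned on, which opens it; E is a fork and E is not conditioned on; N is a collider and N is conditioned on, which opens it — no node blocks this path, so it is active.
Path 4: R → B → N ← H
  B is a chain and B is not conditioned on; N is a collider and N is conditioned on, which opens it — no node blocks this path, so it is active.
Path 5: R → N ← H
  N is a collider and N is conditioned on, which opens it — no node blocks this path, so it is active.
Path 6: R ← G → H
  G is a fork here and G is conditioned on, so the path is blocked at G.
At least one path is unblocked, so d-separation fails.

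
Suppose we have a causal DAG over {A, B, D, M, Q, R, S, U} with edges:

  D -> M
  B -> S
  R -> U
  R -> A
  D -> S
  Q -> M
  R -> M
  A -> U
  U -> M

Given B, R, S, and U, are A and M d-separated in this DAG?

Yes — A and M are d-separated given {B, R, S, U}.

There are 4 undirected paths between A and M; checking each against the conditioning set {B, R, S, U}:
Path 1: A → U ← R → M
  R is a fork here and R is conditioned on, so the path is blocked at R.
Path 2: A → U → M
  U is a chain here and U is conditioned on, so the path is blocked at U.
Path 3: A ← R → U → M
  R is a fork here and R is conditioned on, so the path is blocked at R.
Path 4: A ← R → M
  R is a fork here and R is conditioned on, so the path is blocked at R.
Every path is blocked, so A and M are d-separated given {B, R, S, U}.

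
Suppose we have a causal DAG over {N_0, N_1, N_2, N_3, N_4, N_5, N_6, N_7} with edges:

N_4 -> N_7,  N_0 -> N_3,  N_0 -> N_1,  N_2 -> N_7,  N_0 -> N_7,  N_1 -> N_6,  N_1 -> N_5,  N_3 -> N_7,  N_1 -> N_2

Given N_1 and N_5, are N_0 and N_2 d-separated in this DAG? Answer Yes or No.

Yes

3 paths connect N_0 and N_2; each must be blocked for d-separation to hold:
  1. N_0 → N_1 → N_2 — N_1:chain[blocks] ⇒ blocked
  2. N_0 → N_7 ← N_2 — N_7:collider[blocks] ⇒ blocked
  3. N_0 → N_3 → N_7 ← N_2 — N_3:chain[open]; N_7:collider[blocks] ⇒ blocked
Every path is blocked, so N_0 and N_2 are d-separated given {N_1, N_5}.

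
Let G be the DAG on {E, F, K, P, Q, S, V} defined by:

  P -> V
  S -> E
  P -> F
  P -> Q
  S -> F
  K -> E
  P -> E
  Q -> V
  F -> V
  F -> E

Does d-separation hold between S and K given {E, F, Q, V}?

No

5 paths connect S and K; each must be blocked for d-separation to hold:
Path 1: S → F ← P → E ← K
  F is a collider and F is conditioned on, which opens it; P is a fork and P is not conditioned on; E is a collider and E is conditioned on, which opens it — no node blocks this path, so it is active.
Path 2: S → F → E ← K
  F is a chain here and F is conditioned on, so the path is blocked at F.
Path 3: S → F → V ← P → E ← K
  F is a chain here and F is conditioned on, so the path is blocked at F.
Path 4: S → F → V ← Q ← P → E ← K
  F is a chain here and F is conditioned on, so the path is blocked at F.
Path 5: S → E ← K
  E is a collider and E is conditioned on, which opens it — no node blocks this path, so it is active.
Since the path S → F ← P → E ← K is active, S and K are not d-separated given {E, F, Q, V}.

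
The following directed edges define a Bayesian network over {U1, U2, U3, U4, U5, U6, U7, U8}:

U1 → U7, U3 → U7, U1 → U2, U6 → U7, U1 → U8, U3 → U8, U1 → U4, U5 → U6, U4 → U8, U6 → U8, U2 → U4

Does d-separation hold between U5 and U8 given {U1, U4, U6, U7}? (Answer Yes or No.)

There are 5 undirected paths between U5 and U8; checking each against the conditioning set {U1, U4, U6, U7}:
Path 1: U5 → U6 → U7 ← U1 → U2 → U4 → U8
  U6 is a chain here and U6 is conditioned on, so the path is blocked at U6.
Path 2: U5 → U6 → U7 ← U1 → U4 → U8
  U6 is a chain here and U6 is conditioned on, so the path is blocked at U6.
Path 3: U5 → U6 → U7 ← U1 → U8
  U6 is a chain here and U6 is conditioned on, so the path is blocked at U6.
Path 4: U5 → U6 → U7 ← U3 → U8
  U6 is a chain here and U6 is conditioned on, so the path is blocked at U6.
Path 5: U5 → U6 → U8
  U6 is a chain here and U6 is conditioned on, so the path is blocked at U6.
Every path is blocked, so U5 and U8 are d-separated given {U1, U4, U6, U7}.

Yes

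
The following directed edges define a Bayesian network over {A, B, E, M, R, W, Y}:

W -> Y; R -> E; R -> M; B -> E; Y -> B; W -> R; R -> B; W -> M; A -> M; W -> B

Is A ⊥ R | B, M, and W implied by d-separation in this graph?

No

Enumerating the 6 paths from A to R and testing each for blocking by {B, M, W}:
Path 1: A → M ← R
  M is a collider and M is conditioned on, which opens it — no node blocks this path, so it is active.
Path 2: A → M ← W → B → E ← R
  W is a fork here and W is conditioned on, so the path is blocked at W.
Path 3: A → M ← W → B ← R
  W is a fork here and W is conditioned on, so the path is blocked at W.
Path 4: A → M ← W → R
  W is a fork here and W is conditioned on, so the path is blocked at W.
Path 5: A → M ← W → Y → B → E ← R
  W is a fork here and W is conditioned on, so the path is blocked at W.
Path 6: A → M ← W → Y → B ← R
  W is a fork here and W is conditioned on, so the path is blocked at W.
Since the path A → M ← R is active, A and R are not d-separated given {B, M, W}.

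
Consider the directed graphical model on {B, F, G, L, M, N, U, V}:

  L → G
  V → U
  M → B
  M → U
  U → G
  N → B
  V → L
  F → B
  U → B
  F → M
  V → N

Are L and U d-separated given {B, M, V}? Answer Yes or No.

We examine all 5 paths between L and U:
Path 1: L ← V → N → B ← F → M → U
  V is a fork here and V is conditioned on, so the path is blocked at V.
Path 2: L ← V → N → B ← M → U
  V is a fork here and V is conditioned on, so the path is blocked at V.
Path 3: L ← V → N → B ← U
  V is a fork here and V is conditioned on, so the path is blocked at V.
Path 4: L ← V → U
  V is a fork here and V is conditioned on, so the path is blocked at V.
Path 5: L → G ← U
  G is a collider here and neither G nor any of its descendants is conditioned on, so the collider stays closed — the path is blocked at G.
Since every path is blocked, d-separation holds.

Yes — L and U are d-separated given {B, M, V}.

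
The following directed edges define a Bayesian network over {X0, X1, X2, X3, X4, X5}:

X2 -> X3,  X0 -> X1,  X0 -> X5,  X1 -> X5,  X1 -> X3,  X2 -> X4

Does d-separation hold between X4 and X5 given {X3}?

We examine all 2 paths between X4 and X5:
Path 1: X4 ← X2 → X3 ← X1 → X5
  X2 is a fork and X2 is not conditioned on; X3 is a collider and X3 is conditioned on, which opens it; X1 is a fork and X1 is not conditioned on — no node blocks this path, so it is active.
Path 2: X4 ← X2 → X3 ← X1 ← X0 → X5
  X2 is a fork and X2 is not conditioned on; X3 is a collider and X3 is conditioned on, which opens it; X1 is a chain and X1 is not conditioned on; X0 is a fork and X0 is not conditioned on — no node blocks this path, so it is active.
At least one path is unblocked, so d-separation fails.

No — X4 and X5 are not d-separated given {X3}.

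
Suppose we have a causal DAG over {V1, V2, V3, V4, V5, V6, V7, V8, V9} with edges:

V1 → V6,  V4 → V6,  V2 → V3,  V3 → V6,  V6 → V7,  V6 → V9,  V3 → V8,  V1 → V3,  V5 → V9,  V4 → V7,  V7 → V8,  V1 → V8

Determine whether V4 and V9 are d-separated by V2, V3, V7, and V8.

6 paths connect V4 and V9; each must be blocked for d-separation to hold:
Path 1: V4 → V7 → V8 ← V1 → V3 → V6 → V9
  V7 is a chain here and V7 is conditioned on, so the path is blocked at V7.
Path 2: V4 → V7 → V8 ← V1 → V6 → V9
  V7 is a chain here and V7 is conditioned on, so the path is blocked at V7.
Path 3: V4 → V7 → V8 ← V3 ← V1 → V6 → V9
  V7 is a chain here and V7 is conditioned on, so the path is blocked at V7.
Path 4: V4 → V7 → V8 ← V3 → V6 → V9
  V7 is a chain here and V7 is conditioned on, so the path is blocked at V7.
Path 5: V4 → V7 ← V6 → V9
  V7 is a collider and V7 is conditioned on, which opens it; V6 is a fork and V6 is not conditioned on — no node blocks this path, so it is active.
Path 6: V4 → V6 → V9
  V6 is a chain and V6 is not conditioned on — no node blocks this path, so it is active.
Because an active path exists, V4 and V9 are not d-separated.

No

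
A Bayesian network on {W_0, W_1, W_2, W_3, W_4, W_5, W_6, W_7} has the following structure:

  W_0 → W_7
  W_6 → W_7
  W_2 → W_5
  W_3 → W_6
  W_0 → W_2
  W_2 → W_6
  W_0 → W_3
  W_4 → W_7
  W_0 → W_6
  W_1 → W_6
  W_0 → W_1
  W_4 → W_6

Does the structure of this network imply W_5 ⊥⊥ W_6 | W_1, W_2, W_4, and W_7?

Yes — W_5 and W_6 are d-separated given {W_1, W_2, W_4, W_7}.

Enumerating the 6 paths from W_5 to W_6 and testing each for blocking by {W_1, W_2, W_4, W_7}:
  1. W_5 ← W_2 ← W_0 → W_3 → W_6 — W_2:chain[blocks]; W_0:fork[open]; W_3:chain[open] ⇒ blocked
  2. W_5 ← W_2 ← W_0 → W_7 ← W_4 → W_6 — W_2:chain[blocks]; W_0:fork[open]; W_7:collider[open]; W_4:fork[blocks] ⇒ blocked
  3. W_5 ← W_2 ← W_0 → W_7 ← W_6 — W_2:chain[blocks]; W_0:fork[open]; W_7:collider[open] ⇒ blocked
  4. W_5 ← W_2 ← W_0 → W_6 — W_2:chain[blocks]; W_0:fork[open] ⇒ blocked
  5. W_5 ← W_2 ← W_0 → W_1 → W_6 — W_2:chain[blocks]; W_0:fork[open]; W_1:chain[blocks] ⇒ blocked
  6. W_5 ← W_2 → W_6 — W_2:fork[blocks] ⇒ blocked
Since every path is blocked, d-separation holds.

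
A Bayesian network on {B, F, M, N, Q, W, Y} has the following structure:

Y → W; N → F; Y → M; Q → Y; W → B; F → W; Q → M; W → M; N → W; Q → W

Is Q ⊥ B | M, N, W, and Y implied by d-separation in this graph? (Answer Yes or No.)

Yes — Q and B are d-separated given {M, N, W, Y}.

There are 5 undirected paths between Q and B; checking each against the conditioning set {M, N, W, Y}:
  1. Q → M ← Y → W → B — M:collider[open]; Y:fork[blocks]; W:chain[blocks] ⇒ blocked
  2. Q → M ← W → B — M:collider[open]; W:fork[blocks] ⇒ blocked
  3. Q → Y → M ← W → B — Y:chain[blocks]; M:collider[open]; W:fork[blocks] ⇒ blocked
  4. Q → Y → W → B — Y:chain[blocks]; W:chain[blocks] ⇒ blocked
  5. Q → W → B — W:chain[blocks] ⇒ blocked
Since every path is blocked, d-separation holds.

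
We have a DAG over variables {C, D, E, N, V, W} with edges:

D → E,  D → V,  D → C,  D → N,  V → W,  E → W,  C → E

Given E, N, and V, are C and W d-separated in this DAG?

There are 4 undirected paths between C and W; checking each against the conditioning set {E, N, V}:
Path 1: C ← D → V → W
  V is a chain here and V is conditioned on, so the path is blocked at V.
Path 2: C ← D → E → W
  E is a chain here and E is conditioned on, so the path is blocked at E.
Path 3: C → E ← D → V → W
  V is a chain here and V is conditioned on, so the path is blocked at V.
Path 4: C → E → W
  E is a chain here and E is conditioned on, so the path is blocked at E.
Since every path is blocked, d-separation holds.

Yes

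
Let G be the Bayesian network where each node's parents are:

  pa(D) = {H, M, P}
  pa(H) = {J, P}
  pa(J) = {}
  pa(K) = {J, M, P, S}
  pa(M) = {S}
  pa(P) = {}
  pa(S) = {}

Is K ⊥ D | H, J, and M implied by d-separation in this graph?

6 paths connect K and D; each must be blocked for d-separation to hold:
Path 1: K ← S → M → D
  M is a chain here and M is conditioned on, so the path is blocked at M.
Path 2: K ← J → H → D
  J is a fork here and J is conditioned on, so the path is blocked at J.
Path 3: K ← J → H ← P → D
  J is a fork here and J is conditioned on, so the path is blocked at J.
Path 4: K ← M → D
  M is a fork here and M is conditioned on, so the path is blocked at M.
Path 5: K ← P → D
  P is a fork and P is not conditioned on — no node blocks this path, so it is active.
Path 6: K ← P → H → D
  H is a chain here and H is conditioned on, so the path is blocked at H.
At least one path is unblocked, so d-separation fails.

No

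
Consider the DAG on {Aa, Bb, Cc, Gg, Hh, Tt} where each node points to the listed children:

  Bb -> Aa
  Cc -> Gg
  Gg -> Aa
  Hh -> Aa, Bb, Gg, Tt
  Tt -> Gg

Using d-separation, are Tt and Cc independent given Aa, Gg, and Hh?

No — Tt and Cc are not d-separated given {Aa, Gg, Hh}.

We examine all 4 paths between Tt and Cc:
  1. Tt ← Hh → Gg ← Cc — Hh:fork[blocks]; Gg:collider[open] ⇒ blocked
  2. Tt ← Hh → Aa ← Gg ← Cc — Hh:fork[blocks]; Aa:collider[open]; Gg:chain[blocks] ⇒ blocked
  3. Tt ← Hh → Bb → Aa ← Gg ← Cc — Hh:fork[blocks]; Bb:chain[open]; Aa:collider[open]; Gg:chain[blocks] ⇒ blocked
  4. Tt → Gg ← Cc — Gg:collider[open] ⇒ active
Because an active path exists, Tt and Cc are not d-separated.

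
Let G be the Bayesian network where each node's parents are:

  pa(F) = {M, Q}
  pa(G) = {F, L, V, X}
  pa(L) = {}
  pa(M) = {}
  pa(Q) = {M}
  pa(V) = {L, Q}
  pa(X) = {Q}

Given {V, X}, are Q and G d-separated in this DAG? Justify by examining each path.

Enumerating the 5 paths from Q to G and testing each for blocking by {V, X}:
Path 1: Q → V → G
  V is a chain here and V is conditioned on, so the path is blocked at V.
Path 2: Q → V ← L → G
  V is a collider and V is conditioned on, which opens it; L is a fork and L is not conditioned on — no node blocks this path, so it is active.
Path 3: Q → F → G
  F is a chain and F is not conditioned on — no node blocks this path, so it is active.
Path 4: Q → X → G
  X is a chain here and X is conditioned on, so the path is blocked at X.
Path 5: Q ← M → F → G
  M is a fork and M is not conditioned on; F is a chain and F is not conditioned on — no node blocks this path, so it is active.
Since the path Q → V ← L → G is active, Q and G are not d-separated given {V, X}.

No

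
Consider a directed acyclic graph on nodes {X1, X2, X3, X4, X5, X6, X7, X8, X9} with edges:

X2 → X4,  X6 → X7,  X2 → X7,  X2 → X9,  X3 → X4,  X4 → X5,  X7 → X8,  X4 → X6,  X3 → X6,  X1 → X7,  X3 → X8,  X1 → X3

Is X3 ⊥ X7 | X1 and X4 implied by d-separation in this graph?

No

Enumerating the 6 paths from X3 to X7 and testing each for blocking by {X1, X4}:
  1. X3 → X8 ← X7 — X8:collider[blocks] ⇒ blocked
  2. X3 → X4 → X6 → X7 — X4:chain[blocks]; X6:chain[open] ⇒ blocked
  3. X3 → X4 ← X2 → X7 — X4:collider[open]; X2:fork[open] ⇒ active
  4. X3 → X6 ← X4 ← X2 → X7 — X6:collider[blocks]; X4:chain[blocks]; X2:fork[open] ⇒ blocked
  5. X3 → X6 → X7 — X6:chain[open] ⇒ active
  6. X3 ← X1 → X7 — X1:fork[blocks] ⇒ blocked
Because an active path exists, X3 and X7 are not d-separated.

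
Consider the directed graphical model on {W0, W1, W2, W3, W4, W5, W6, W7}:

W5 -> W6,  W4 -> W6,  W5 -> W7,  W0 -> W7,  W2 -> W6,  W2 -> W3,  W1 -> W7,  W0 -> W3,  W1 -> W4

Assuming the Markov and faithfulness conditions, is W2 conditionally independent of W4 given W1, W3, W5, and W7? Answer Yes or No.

Yes

We examine all 4 paths between W2 and W4:
  1. W2 → W3 ← W0 → W7 ← W5 → W6 ← W4 — W3:collider[open]; W0:fork[open]; W7:collider[open]; W5:fork[blocks]; W6:collider[blocks] ⇒ blocked
  2. W2 → W3 ← W0 → W7 ← W1 → W4 — W3:collider[open]; W0:fork[open]; W7:collider[open]; W1:fork[blocks] ⇒ blocked
  3. W2 → W6 ← W5 → W7 ← W1 → W4 — W6:collider[blocks]; W5:fork[blocks]; W7:collider[open]; W1:fork[blocks] ⇒ blocked
  4. W2 → W6 ← W4 — W6:collider[blocks] ⇒ blocked
Every path is blocked, so W2 and W4 are d-separated given {W1, W3, W5, W7}.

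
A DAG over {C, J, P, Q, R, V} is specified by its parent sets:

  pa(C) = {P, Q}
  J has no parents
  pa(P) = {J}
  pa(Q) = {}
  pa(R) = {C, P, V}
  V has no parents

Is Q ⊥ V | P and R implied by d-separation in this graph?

No — Q and V are not d-separated given {P, R}.

Enumerating the 2 paths from Q to V and testing each for blocking by {P, R}:
Path 1: Q → C → R ← V
  C is a chain and C is not conditioned on; R is a collider and R is conditioned on, which opens it — no node blocks this path, so it is active.
Path 2: Q → C ← P → R ← V
  P is a fork here and P is conditioned on, so the path is blocked at P.
Since the path Q → C → R ← V is active, Q and V are not d-separated given {P, R}.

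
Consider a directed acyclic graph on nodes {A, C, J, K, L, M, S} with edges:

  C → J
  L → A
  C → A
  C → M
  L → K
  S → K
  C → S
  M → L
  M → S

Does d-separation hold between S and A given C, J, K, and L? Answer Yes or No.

Yes

Enumerating the 6 paths from S to A and testing each for blocking by {C, J, K, L}:
Path 1: S → K ← L → A
  L is a fork here and L is conditioned on, so the path is blocked at L.
Path 2: S → K ← L ← M ← C → A
  L is a chain here and L is conditioned on, so the path is blocked at L.
Path 3: S ← C → A
  C is a fork here and C is conditioned on, so the path is blocked at C.
Path 4: S ← C → M → L → A
  C is a fork here and C is conditioned on, so the path is blocked at C.
Path 5: S ← M ← C → A
  C is a fork here and C is conditioned on, so the path is blocked at C.
Path 6: S ← M → L → A
  L is a chain here and L is conditioned on, so the path is blocked at L.
All paths are blocked; S ⊥ A | {C, J, K, L} holds.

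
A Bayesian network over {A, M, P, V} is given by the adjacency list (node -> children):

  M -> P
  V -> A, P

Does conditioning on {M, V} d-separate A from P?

Yes

There is one path between A and P:
Path 1: A ← V → P
  V is a fork here and V is conditioned on, so the path is blocked at V.
Every path is blocked, so A and P are d-separated given {M, V}.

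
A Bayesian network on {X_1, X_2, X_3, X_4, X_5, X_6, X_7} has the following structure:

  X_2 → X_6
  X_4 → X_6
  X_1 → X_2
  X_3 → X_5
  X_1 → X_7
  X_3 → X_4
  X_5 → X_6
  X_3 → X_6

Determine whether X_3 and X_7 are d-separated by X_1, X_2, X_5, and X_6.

3 paths connect X_3 and X_7; each must be blocked for d-separation to hold:
Path 1: X_3 → X_6 ← X_2 ← X_1 → X_7
  X_2 is a chain here and X_2 is conditioned on, so the path is blocked at X_2.
Path 2: X_3 → X_5 → X_6 ← X_2 ← X_1 → X_7
  X_5 is a chain here and X_5 is conditioned on, so the path is blocked at X_5.
Path 3: X_3 → X_4 → X_6 ← X_2 ← X_1 → X_7
  X_2 is a chain here and X_2 is conditioned on, so the path is blocked at X_2.
All paths are blocked; X_3 ⊥ X_7 | {X_1, X_2, X_5, X_6} holds.

Yes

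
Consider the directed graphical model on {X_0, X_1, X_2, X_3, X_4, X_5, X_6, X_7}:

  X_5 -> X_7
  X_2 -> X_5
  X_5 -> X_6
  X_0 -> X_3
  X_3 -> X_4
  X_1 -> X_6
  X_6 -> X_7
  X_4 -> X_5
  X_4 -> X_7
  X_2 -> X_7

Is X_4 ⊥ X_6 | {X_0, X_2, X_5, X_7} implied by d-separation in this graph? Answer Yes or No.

There are 6 undirected paths between X_4 and X_6; checking each against the conditioning set {X_0, X_2, X_5, X_7}:
  1. X_4 → X_7 ← X_6 — X_7:collider[open] ⇒ active
  2. X_4 → X_7 ← X_2 → X_5 → X_6 — X_7:collider[open]; X_2:fork[blocks]; X_5:chain[blocks] ⇒ blocked
  3. X_4 → X_7 ← X_5 → X_6 — X_7:collider[open]; X_5:fork[blocks] ⇒ blocked
  4. X_4 → X_5 → X_7 ← X_6 — X_5:chain[blocks]; X_7:collider[open] ⇒ blocked
  5. X_4 → X_5 → X_6 — X_5:chain[blocks] ⇒ blocked
  6. X_4 → X_5 ← X_2 → X_7 ← X_6 — X_5:collider[open]; X_2:fork[blocks]; X_7:collider[open] ⇒ blocked
Because an active path exists, X_4 and X_6 are not d-separated.

No — X_4 and X_6 are not d-separated given {X_0, X_2, X_5, X_7}.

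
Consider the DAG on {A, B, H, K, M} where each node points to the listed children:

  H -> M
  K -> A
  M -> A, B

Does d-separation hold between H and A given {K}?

Only one path connects H and A:
Path 1: H → M → A
  M is a chain and M is not conditioned on — no node blocks this path, so it is active.
Since the path H → M → A is active, H and A are not d-separated given {K}.

No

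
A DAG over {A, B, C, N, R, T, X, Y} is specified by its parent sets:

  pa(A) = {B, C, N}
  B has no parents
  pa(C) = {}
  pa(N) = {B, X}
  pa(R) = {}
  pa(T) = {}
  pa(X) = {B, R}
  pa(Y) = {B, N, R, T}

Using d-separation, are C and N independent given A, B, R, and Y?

We examine all 6 paths between C and N:
  1. C → A ← N — A:collider[open] ⇒ active
  2. C → A ← B → X ← R → Y ← N — A:collider[open]; B:fork[blocks]; X:collider[open]; R:fork[blocks]; Y:collider[open] ⇒ blocked
  3. C → A ← B → X → N — A:collider[open]; B:fork[blocks]; X:chain[open] ⇒ blocked
  4. C → A ← B → N — A:collider[open]; B:fork[blocks] ⇒ blocked
  5. C → A ← B → Y ← R → X → N — A:collider[open]; B:fork[blocks]; Y:collider[open]; R:fork[blocks]; X:chain[open] ⇒ blocked
  6. C → A ← B → Y ← N — A:collider[open]; B:fork[blocks]; Y:collider[open] ⇒ blocked
Because an active path exists, C and N are not d-separated.

No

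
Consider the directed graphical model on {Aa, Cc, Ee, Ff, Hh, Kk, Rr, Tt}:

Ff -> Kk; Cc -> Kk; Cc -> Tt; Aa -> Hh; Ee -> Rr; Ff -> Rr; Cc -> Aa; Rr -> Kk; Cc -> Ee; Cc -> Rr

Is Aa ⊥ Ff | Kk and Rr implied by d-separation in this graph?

We examine all 6 paths between Aa and Ff:
Path 1: Aa ← Cc → Rr ← Ff
  Cc is a fork and Cc is not conditioned on; Rr is a collider and Rr is conditioned on, which opens it — no node blocks this path, so it is active.
Path 2: Aa ← Cc → Rr → Kk ← Ff
  Rr is a chain here and Rr is conditioned on, so the path is blocked at Rr.
Path 3: Aa ← Cc → Ee → Rr ← Ff
  Cc is a fork and Cc is not conditioned on; Ee is a chain and Ee is not conditioned on; Rr is a collider and Rr is conditioned on, which opens it — no node blocks this path, so it is active.
Path 4: Aa ← Cc → Ee → Rr → Kk ← Ff
  Rr is a chain here and Rr is conditioned on, so the path is blocked at Rr.
Path 5: Aa ← Cc → Kk ← Rr ← Ff
  Rr is a chain here and Rr is conditioned on, so the path is blocked at Rr.
Path 6: Aa ← Cc → Kk ← Ff
  Cc is a fork and Cc is not conditioned on; Kk is a collider and Kk is conditioned on, which opens it — no node blocks this path, so it is active.
At least one path is unblocked, so d-separation fails.

No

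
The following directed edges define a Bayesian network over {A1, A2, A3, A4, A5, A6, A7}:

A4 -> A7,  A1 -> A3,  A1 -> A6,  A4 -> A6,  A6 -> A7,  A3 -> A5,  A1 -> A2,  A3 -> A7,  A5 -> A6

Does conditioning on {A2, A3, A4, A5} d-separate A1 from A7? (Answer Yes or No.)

No

Enumerating the 6 paths from A1 to A7 and testing each for blocking by {A2, A3, A4, A5}:
Path 1: A1 → A3 → A7
  A3 is a chain here and A3 is conditioned on, so the path is blocked at A3.
Path 2: A1 → A3 → A5 → A6 → A7
  A3 is a chain here and A3 is conditioned on, so the path is blocked at A3.
Path 3: A1 → A3 → A5 → A6 ← A4 → A7
  A3 is a chain here and A3 is conditioned on, so the path is blocked at A3.
Path 4: A1 → A6 → A7
  A6 is a chain and A6 is not conditioned on — no node blocks this path, so it is active.
Path 5: A1 → A6 ← A5 ← A3 → A7
  A6 is a collider here and neither A6 nor any of its descendants is conditioned on, so the collider stays closed — the path is blocked at A6.
Path 6: A1 → A6 ← A4 → A7
  A6 is a collider here and neither A6 nor any of its descendants is conditioned on, so the collider stays closed — the path is blocked at A6.
Because an active path exists, A1 and A7 are not d-separated.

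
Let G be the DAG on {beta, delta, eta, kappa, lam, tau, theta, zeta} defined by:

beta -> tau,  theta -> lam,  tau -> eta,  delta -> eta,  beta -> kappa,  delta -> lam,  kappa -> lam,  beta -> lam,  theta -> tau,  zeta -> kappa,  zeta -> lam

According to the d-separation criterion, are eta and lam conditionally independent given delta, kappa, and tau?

Yes

There are 5 undirected paths between eta and lam; checking each against the conditioning set {delta, kappa, tau}:
  1. eta ← tau ← beta → lam — tau:chain[blocks]; beta:fork[open] ⇒ blocked
  2. eta ← tau ← beta → kappa → lam — tau:chain[blocks]; beta:fork[open]; kappa:chain[blocks] ⇒ blocked
  3. eta ← tau ← beta → kappa ← zeta → lam — tau:chain[blocks]; beta:fork[open]; kappa:collider[open]; zeta:fork[open] ⇒ blocked
  4. eta ← tau ← theta → lam — tau:chain[blocks]; theta:fork[open] ⇒ blocked
  5. eta ← delta → lam — delta:fork[blocks] ⇒ blocked
Every path is blocked, so eta and lam are d-separated given {delta, kappa, tau}.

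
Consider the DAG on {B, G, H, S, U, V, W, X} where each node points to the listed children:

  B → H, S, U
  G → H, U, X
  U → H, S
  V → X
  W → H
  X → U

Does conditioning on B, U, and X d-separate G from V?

We examine all 5 paths between G and V:
  1. G → U ← X ← V — U:collider[open]; X:chain[blocks] ⇒ blocked
  2. G → X ← V — X:collider[open] ⇒ active
  3. G → H ← B → S ← U ← X ← V — H:collider[blocks]; B:fork[blocks]; S:collider[blocks]; U:chain[blocks]; X:chain[blocks] ⇒ blocked
  4. G → H ← B → U ← X ← V — H:collider[blocks]; B:fork[blocks]; U:collider[open]; X:chain[blocks] ⇒ blocked
  5. G → H ← U ← X ← V — H:collider[blocks]; U:chain[blocks]; X:chain[blocks] ⇒ blocked
Because an active path exists, G and V are not d-separated.

No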